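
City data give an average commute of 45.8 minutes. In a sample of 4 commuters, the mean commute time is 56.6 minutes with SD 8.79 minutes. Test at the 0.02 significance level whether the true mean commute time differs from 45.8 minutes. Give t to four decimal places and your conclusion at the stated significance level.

H0: μ = 45.8; H1: μ ≠ 45.8 (one-sample t-test, two-sided).
t = (x̄ − μ₀)/(s/√n) = (56.6 − 45.8)/(8.79/√4) = 2.4573
df = n − 1 = 3
Two-sided p-value ≈ 0.0911
Since p ≈ 0.0911 > α = 0.02, fail to reject H0; the data do not provide sufficient evidence against H0.

t = 2.4573; fail to reject H0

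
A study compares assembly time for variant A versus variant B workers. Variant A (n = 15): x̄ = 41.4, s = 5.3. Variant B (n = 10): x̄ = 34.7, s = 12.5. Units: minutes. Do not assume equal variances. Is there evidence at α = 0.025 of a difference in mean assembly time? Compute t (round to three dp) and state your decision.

Let group 1 = variant A, group 2 = variant B. H0: μ_1 = μ_2; H1: μ_1 ≠ μ_2 (Welch's two-sample t-test, two-sided).
t = (x̄_1 − x̄_2)/√(s_1²/n_1 + s_2²/n_2) = (41.4 − 34.7)/√(5.3²/15 + 12.5²/10) = 1.602
Welch–Satterthwaite df ≈ 11.18
Two-sided p-value ≈ 0.137
Since p ≈ 0.137 > α = 0.025, fail to reject H0; the data do not provide sufficient evidence against H0.

t = 1.602; fail to reject H0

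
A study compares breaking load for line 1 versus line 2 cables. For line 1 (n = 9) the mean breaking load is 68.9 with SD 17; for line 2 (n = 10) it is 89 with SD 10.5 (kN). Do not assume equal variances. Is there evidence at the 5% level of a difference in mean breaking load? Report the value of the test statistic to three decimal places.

Let group 1 = line 1, group 2 = line 2. H0: μ_1 = μ_2; H1: μ_1 ≠ μ_2 (Welch's two-sample t-test, two-sided).
t = (x̄_1 − x̄_2)/√(s_1²/n_1 + s_2²/n_2) = (68.9 − 89)/√(17²/9 + 10.5²/10) = -3.060
Welch–Satterthwaite df ≈ 13.07
Two-sided p-value ≈ 0.0091
Since p ≈ 0.0091 < α = 0.05, reject H0; the evidence is statistically significant.

-3.060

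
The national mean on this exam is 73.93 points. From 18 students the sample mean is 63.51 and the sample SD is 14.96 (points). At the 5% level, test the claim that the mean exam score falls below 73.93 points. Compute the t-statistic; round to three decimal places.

-2.955

H0: μ = 73.93; H1: μ < 73.93 (one-sample t-test, left-tailed).
t = (x̄ − μ₀)/(s/√n) = (63.51 − 73.93)/(14.96/√18) = -2.955
df = n − 1 = 17
p-value = P(T ≤ -2.955) ≈ 0.0044
Since p ≈ 0.0044 < α = 0.05, reject H0; the data support H1.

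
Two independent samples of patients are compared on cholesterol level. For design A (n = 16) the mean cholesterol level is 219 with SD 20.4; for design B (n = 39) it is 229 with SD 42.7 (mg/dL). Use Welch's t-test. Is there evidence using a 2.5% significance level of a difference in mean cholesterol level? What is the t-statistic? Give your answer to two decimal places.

-1.17

Let group 1 = design A, group 2 = design B. H0: μ_1 = μ_2; H1: μ_1 ≠ μ_2 (Welch's two-sample t-test, two-sided).
t = (x̄_1 − x̄_2)/√(s_1²/n_1 + s_2²/n_2) = (219 − 229)/√(20.4²/16 + 42.7²/39) = -1.17
Welch–Satterthwaite df ≈ 51.59
Two-sided p-value ≈ 0.246
Since p ≈ 0.246 > α = 0.025, fail to reject H0; the data do not provide sufficient evidence against H0.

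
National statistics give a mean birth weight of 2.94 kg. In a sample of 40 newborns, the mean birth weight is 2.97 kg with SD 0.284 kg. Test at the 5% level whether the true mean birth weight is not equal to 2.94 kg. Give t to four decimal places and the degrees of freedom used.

H0: μ = 2.94; H1: μ ≠ 2.94 (one-sample t-test, two-sided).
t = (x̄ − μ₀)/(s/√n) = (2.97 − 2.94)/(0.284/√40) = 0.6681
df = n − 1 = 39
Two-sided p-value ≈ 0.508
Since p ≈ 0.508 > α = 0.05, fail to reject H0; the evidence is not statistically significant.

t = 0.6681, df = 39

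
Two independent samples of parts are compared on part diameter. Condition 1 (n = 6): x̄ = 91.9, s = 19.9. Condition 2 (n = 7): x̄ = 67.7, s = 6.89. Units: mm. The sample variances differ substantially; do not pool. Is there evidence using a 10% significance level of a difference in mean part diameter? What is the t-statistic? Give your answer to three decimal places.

Let group 1 = condition 1, group 2 = condition 2. H0: μ_1 = μ_2; H1: μ_1 ≠ μ_2 (Welch's two-sample t-test, two-sided).
t = (x̄_1 − x̄_2)/√(s_1²/n_1 + s_2²/n_2) = (91.9 − 67.7)/√(19.9²/6 + 6.89²/7) = 2.837
Welch–Satterthwaite df ≈ 6.03
Two-sided p-value ≈ 0.030
Since p ≈ 0.030 < α = 0.1, reject H0; the evidence is statistically significant.

2.837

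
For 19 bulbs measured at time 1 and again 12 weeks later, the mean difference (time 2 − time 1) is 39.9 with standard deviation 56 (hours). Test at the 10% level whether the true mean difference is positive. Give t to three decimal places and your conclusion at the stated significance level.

t = 3.106; reject H0

H0: μ_d = 0; H1: μ_d > 0 (paired t-test on the differences, right-tailed).
t = d̄/(s_d/√n) = 39.9/(56/√19) = 3.106
df = n − 1 = 18
p-value = P(T ≥ 3.106) ≈ 0.0031
Since p ≈ 0.0031 < α = 0.1, reject H0; the data support H1.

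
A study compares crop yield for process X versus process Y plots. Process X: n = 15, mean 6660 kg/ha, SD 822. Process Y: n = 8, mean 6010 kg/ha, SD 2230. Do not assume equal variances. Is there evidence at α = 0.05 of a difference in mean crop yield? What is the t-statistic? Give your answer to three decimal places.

0.796

Let group 1 = process X, group 2 = process Y. H0: μ_1 = μ_2; H1: μ_1 ≠ μ_2 (Welch's two-sample t-test, two-sided).
t = (x̄_1 − x̄_2)/√(s_1²/n_1 + s_2²/n_2) = (6660 − 6010)/√(822²/15 + 2230²/8) = 0.796
Welch–Satterthwaite df ≈ 8.03
Two-sided p-value ≈ 0.449
Since p ≈ 0.449 > α = 0.05, fail to reject H0; the evidence is not statistically significant.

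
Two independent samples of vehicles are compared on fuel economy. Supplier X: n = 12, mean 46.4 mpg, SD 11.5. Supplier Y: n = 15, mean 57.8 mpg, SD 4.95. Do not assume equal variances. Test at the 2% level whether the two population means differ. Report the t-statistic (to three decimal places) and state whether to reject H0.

t = -3.205; reject H0

Let group 1 = supplier X, group 2 = supplier Y. H0: μ_1 = μ_2; H1: μ_1 ≠ μ_2 (Welch's two-sample t-test, two-sided).
t = (x̄_1 − x̄_2)/√(s_1²/n_1 + s_2²/n_2) = (46.4 − 57.8)/√(11.5²/12 + 4.95²/15) = -3.205
Welch–Satterthwaite df ≈ 14.26
Two-sided p-value ≈ 0.006
Since p ≈ 0.006 < α = 0.02, reject H0; the data support H1.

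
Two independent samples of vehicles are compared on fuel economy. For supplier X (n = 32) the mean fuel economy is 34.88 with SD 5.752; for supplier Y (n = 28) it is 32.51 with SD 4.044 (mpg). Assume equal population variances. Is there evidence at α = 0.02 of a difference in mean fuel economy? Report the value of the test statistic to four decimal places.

1.8209

Let group 1 = supplier X, group 2 = supplier Y. H0: μ_1 = μ_2; H1: μ_1 ≠ μ_2 (two-sample pooled-variance t-test, two-sided).
s_p² = [(32−1)·5.752² + (28−1)·4.044²]/(32+28−2) = 25.2967
t = (34.88 − 32.51)/√[25.2967·(1/32 + 1/28)] = 1.8209
df = n₁ + n₂ − 2 = 58
Two-sided p-value ≈ 0.074
Since p ≈ 0.074 > α = 0.02, fail to reject H0; the data do not provide sufficient evidence against H0.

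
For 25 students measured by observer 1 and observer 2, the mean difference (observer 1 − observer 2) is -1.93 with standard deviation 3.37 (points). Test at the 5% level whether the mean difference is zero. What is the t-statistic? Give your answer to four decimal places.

-2.8635

H0: μ_d = 0; H1: μ_d ≠ 0 (paired t-test on the differences, two-sided).
t = d̄/(s_d/√n) = -1.93/(3.37/√25) = -2.8635
df = n − 1 = 24
Two-sided p-value ≈ 0.0086
Since p ≈ 0.0086 < α = 0.05, reject H0; the data support H1.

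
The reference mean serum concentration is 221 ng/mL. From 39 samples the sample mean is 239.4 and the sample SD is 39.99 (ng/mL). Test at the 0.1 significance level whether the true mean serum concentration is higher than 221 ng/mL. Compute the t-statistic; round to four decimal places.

H0: μ = 221; H1: μ > 221 (one-sample t-test, right-tailed).
t = (x̄ − μ₀)/(s/√n) = (239.4 − 221)/(39.99/√39) = 2.8734
df = n − 1 = 38
p-value = P(T ≥ 2.8734) ≈ 0.0033
Since p ≈ 0.0033 < α = 0.1, reject H0; the evidence is statistically significant.

2.8734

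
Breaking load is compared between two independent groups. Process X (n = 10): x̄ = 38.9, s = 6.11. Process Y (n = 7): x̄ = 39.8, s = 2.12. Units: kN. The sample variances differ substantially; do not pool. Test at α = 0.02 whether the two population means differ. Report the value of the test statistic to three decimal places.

Let group 1 = process X, group 2 = process Y. H0: μ_1 = μ_2; H1: μ_1 ≠ μ_2 (Welch's two-sample t-test, two-sided).
t = (x̄_1 − x̄_2)/√(s_1²/n_1 + s_2²/n_2) = (38.9 − 39.8)/√(6.11²/10 + 2.12²/7) = -0.430
Welch–Satterthwaite df ≈ 11.84
Two-sided p-value ≈ 0.6747
Since p ≈ 0.6747 > α = 0.02, fail to reject H0; the data do not provide sufficient evidence against H0.

-0.430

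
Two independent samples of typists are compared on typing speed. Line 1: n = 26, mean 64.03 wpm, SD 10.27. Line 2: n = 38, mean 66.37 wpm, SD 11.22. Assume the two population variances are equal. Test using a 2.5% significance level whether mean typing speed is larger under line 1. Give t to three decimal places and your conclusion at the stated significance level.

Let group 1 = line 1, group 2 = line 2. H0: μ_1 = μ_2; H1: μ_1 > μ_2 (two-sample pooled-variance t-test, right-tailed).
s_p² = [(26−1)·10.27² + (38−1)·11.22²]/(26+38−2) = 117.656
t = (64.03 − 66.37)/√[117.656·(1/26 + 1/38)] = -0.848
df = n₁ + n₂ − 2 = 62
p-value = P(T ≥ -0.848) ≈ 0.800
Since p ≈ 0.800 > α = 0.025, fail to reject H0; the evidence is not statistically significant.

t = -0.848; fail to reject H0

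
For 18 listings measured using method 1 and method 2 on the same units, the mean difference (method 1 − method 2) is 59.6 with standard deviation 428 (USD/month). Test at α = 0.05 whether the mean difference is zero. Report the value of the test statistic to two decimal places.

H0: μ_d = 0; H1: μ_d ≠ 0 (paired t-test on the differences, two-sided).
t = d̄/(s_d/√n) = 59.6/(428/√18) = 0.59
df = n − 1 = 17
Two-sided p-value ≈ 0.562
Since p ≈ 0.562 > α = 0.05, fail to reject H0; the evidence is not statistically significant.

0.59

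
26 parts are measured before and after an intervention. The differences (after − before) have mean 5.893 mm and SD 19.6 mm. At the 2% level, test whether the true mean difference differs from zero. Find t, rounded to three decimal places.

1.533

H0: μ_d = 0; H1: μ_d ≠ 0 (paired t-test on the differences, two-sided).
t = d̄/(s_d/√n) = 5.893/(19.6/√26) = 1.533
df = n − 1 = 25
Two-sided p-value ≈ 0.1378
Since p ≈ 0.1378 > α = 0.02, fail to reject H0; the evidence is not statistically significant.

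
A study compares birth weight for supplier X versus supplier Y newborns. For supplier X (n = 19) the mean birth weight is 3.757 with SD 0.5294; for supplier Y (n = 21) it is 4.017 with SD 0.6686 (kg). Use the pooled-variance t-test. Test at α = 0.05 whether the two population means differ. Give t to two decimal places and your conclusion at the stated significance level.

t = -1.35; fail to reject H0

Let group 1 = supplier X, group 2 = supplier Y. H0: μ_1 = μ_2; H1: μ_1 ≠ μ_2 (two-sample pooled-variance t-test, two-sided).
s_p² = [(19−1)·0.5294² + (21−1)·0.6686²]/(19+21−2) = 0.368034
t = (3.757 − 4.017)/√[0.368034·(1/19 + 1/21)] = -1.35
df = n₁ + n₂ − 2 = 38
Two-sided p-value ≈ 0.1839
Since p ≈ 0.1839 > α = 0.05, fail to reject H0; the evidence is not statistically significant.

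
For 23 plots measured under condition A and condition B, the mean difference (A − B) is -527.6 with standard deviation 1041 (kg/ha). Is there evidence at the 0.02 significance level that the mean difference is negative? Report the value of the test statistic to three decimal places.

H0: μ_d = 0; H1: μ_d < 0 (paired t-test on the differences, left-tailed).
t = d̄/(s_d/√n) = -527.6/(1041/√23) = -2.431
df = n − 1 = 22
p-value = P(T ≤ -2.431) ≈ 0.012
Since p ≈ 0.012 < α = 0.02, reject H0; the data support H1.

-2.431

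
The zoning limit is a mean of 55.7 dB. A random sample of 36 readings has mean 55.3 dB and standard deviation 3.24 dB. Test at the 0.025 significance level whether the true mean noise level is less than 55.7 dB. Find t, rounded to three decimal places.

-0.741

H0: μ = 55.7; H1: μ < 55.7 (one-sample t-test, left-tailed).
t = (x̄ − μ₀)/(s/√n) = (55.3 − 55.7)/(3.24/√36) = -0.741
df = n − 1 = 35
p-value = P(T ≤ -0.741) ≈ 0.232
Since p ≈ 0.232 > α = 0.025, fail to reject H0; the data do not provide sufficient evidence against H0.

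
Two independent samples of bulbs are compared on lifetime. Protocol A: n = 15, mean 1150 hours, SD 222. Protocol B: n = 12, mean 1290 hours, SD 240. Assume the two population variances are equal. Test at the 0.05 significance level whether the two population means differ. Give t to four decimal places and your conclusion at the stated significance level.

t = -1.5710; fail to reject H0

Let group 1 = protocol A, group 2 = protocol B. H0: μ_1 = μ_2; H1: μ_1 ≠ μ_2 (two-sample pooled-variance t-test, two-sided).
s_p² = [(15−1)·222² + (12−1)·240²]/(15+12−2) = 52943
t = (1150 − 1290)/√[52943·(1/15 + 1/12)] = -1.5710
df = n₁ + n₂ − 2 = 25
Two-sided p-value ≈ 0.129
Since p ≈ 0.129 > α = 0.05, fail to reject H0; the evidence is not statistically significant.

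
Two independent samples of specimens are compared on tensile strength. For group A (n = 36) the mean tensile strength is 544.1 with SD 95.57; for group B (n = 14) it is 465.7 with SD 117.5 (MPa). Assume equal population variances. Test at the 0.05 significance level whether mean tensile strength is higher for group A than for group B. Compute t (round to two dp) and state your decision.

Let group 1 = group A, group 2 = group B. H0: μ_1 = μ_2; H1: μ_1 > μ_2 (two-sample pooled-variance t-test, right-tailed).
s_p² = [(36−1)·95.57² + (14−1)·117.5²]/(36+14−2) = 10399.1
t = (544.1 − 465.7)/√[10399.1·(1/36 + 1/14)] = 2.44
df = n₁ + n₂ − 2 = 48
p-value = P(T ≥ 2.44) ≈ 0.009
Since p ≈ 0.009 < α = 0.05, reject H0; the evidence is statistically significant.

t = 2.44; reject H0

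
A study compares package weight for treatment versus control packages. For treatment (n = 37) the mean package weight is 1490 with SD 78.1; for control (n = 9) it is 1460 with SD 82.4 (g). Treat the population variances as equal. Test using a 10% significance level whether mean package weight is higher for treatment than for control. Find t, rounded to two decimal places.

1.02

Let group 1 = treatment, group 2 = control. H0: μ_1 = μ_2; H1: μ_1 > μ_2 (two-sample pooled-variance t-test, right-tailed).
s_p² = [(37−1)·78.1² + (9−1)·82.4²]/(37+9−2) = 6225.09
t = (1490 − 1460)/√[6225.09·(1/37 + 1/9)] = 1.02
df = n₁ + n₂ − 2 = 44
p-value = P(T ≥ 1.02) ≈ 0.1559
Since p ≈ 0.1559 > α = 0.1, fail to reject H0; the data do not provide sufficient evidence against H0.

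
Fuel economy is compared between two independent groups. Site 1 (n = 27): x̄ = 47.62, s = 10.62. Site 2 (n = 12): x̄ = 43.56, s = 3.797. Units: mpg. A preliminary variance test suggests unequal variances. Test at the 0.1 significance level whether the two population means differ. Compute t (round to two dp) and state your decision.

t = 1.75; reject H0

Let group 1 = site 1, group 2 = site 2. H0: μ_1 = μ_2; H1: μ_1 ≠ μ_2 (Welch's two-sample t-test, two-sided).
t = (x̄_1 − x̄_2)/√(s_1²/n_1 + s_2²/n_2) = (47.62 − 43.56)/√(10.62²/27 + 3.797²/12) = 1.75
Welch–Satterthwaite df ≈ 36.06
Two-sided p-value ≈ 0.0885
Since p ≈ 0.0885 < α = 0.1, reject H0; the data support H1.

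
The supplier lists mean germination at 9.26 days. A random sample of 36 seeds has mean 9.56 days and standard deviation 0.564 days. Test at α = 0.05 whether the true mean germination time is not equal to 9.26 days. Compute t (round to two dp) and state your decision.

t = 3.19; reject H0

H0: μ = 9.26; H1: μ ≠ 9.26 (one-sample t-test, two-sided).
t = (x̄ − μ₀)/(s/√n) = (9.56 − 9.26)/(0.564/√36) = 3.19
df = n − 1 = 35
Two-sided p-value ≈ 0.003
Since p ≈ 0.003 < α = 0.05, reject H0; the evidence is statistically significant.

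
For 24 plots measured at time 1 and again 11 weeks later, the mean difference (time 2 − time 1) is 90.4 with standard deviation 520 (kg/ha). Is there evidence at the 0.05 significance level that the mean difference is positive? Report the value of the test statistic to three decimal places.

H0: μ_d = 0; H1: μ_d > 0 (paired t-test on the differences, right-tailed).
t = d̄/(s_d/√n) = 90.4/(520/√24) = 0.852
df = n − 1 = 23
p-value = P(T ≥ 0.852) ≈ 0.202
Since p ≈ 0.202 > α = 0.05, fail to reject H0; the data do not provide sufficient evidence against H0.

0.852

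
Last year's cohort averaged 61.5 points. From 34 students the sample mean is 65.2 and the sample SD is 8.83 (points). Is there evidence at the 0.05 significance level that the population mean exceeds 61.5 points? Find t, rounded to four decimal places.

2.4433

H0: μ = 61.5; H1: μ > 61.5 (one-sample t-test, right-tailed).
t = (x̄ − μ₀)/(s/√n) = (65.2 − 61.5)/(8.83/√34) = 2.4433
df = n − 1 = 33
p-value = P(T ≥ 2.4433) ≈ 0.0100
Since p ≈ 0.0100 < α = 0.05, reject H0; the data support H1.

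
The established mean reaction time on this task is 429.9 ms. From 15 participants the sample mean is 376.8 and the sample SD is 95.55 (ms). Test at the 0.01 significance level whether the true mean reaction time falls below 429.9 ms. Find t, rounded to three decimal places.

-2.152

H0: μ = 429.9; H1: μ < 429.9 (one-sample t-test, left-tailed).
t = (x̄ − μ₀)/(s/√n) = (376.8 − 429.9)/(95.55/√15) = -2.152
df = n − 1 = 14
p-value = P(T ≤ -2.152) ≈ 0.0247
Since p ≈ 0.0247 > α = 0.01, fail to reject H0; the evidence is not statistically significant.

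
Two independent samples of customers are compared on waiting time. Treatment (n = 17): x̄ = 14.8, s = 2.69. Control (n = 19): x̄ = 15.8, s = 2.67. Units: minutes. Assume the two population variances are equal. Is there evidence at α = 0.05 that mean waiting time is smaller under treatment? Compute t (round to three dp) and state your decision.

t = -1.118; fail to reject H0

Let group 1 = treatment, group 2 = control. H0: μ_1 = μ_2; H1: μ_1 < μ_2 (two-sample pooled-variance t-test, left-tailed).
s_p² = [(17−1)·2.69² + (19−1)·2.67²]/(17+19−2) = 7.17935
t = (14.8 − 15.8)/√[7.17935·(1/17 + 1/19)] = -1.118
df = n₁ + n₂ − 2 = 34
p-value = P(T ≤ -1.118) ≈ 0.136
Since p ≈ 0.136 > α = 0.05, fail to reject H0; the data do not provide sufficient evidence against H0.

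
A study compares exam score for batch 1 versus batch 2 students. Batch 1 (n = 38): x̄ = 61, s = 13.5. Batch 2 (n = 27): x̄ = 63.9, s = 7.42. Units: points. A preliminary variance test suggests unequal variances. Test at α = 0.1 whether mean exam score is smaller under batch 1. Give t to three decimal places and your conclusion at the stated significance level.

t = -1.109; fail to reject H0

Let group 1 = batch 1, group 2 = batch 2. H0: μ_1 = μ_2; H1: μ_1 < μ_2 (Welch's two-sample t-test, left-tailed).
t = (x̄_1 − x̄_2)/√(s_1²/n_1 + s_2²/n_2) = (61 − 63.9)/√(13.5²/38 + 7.42²/27) = -1.109
Welch–Satterthwaite df ≈ 59.77
p-value = P(T ≤ -1.109) ≈ 0.136
Since p ≈ 0.136 > α = 0.1, fail to reject H0; the evidence is not statistically significant.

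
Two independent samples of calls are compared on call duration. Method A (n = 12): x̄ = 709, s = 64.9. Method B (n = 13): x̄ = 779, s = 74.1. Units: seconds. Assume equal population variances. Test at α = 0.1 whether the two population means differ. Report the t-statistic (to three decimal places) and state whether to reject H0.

t = -2.503; reject H0

Let group 1 = method A, group 2 = method B. H0: μ_1 = μ_2; H1: μ_1 ≠ μ_2 (two-sample pooled-variance t-test, two-sided).
s_p² = [(12−1)·64.9² + (13−1)·74.1²]/(12+13−2) = 4879.21
t = (709 − 779)/√[4879.21·(1/12 + 1/13)] = -2.503
df = n₁ + n₂ − 2 = 23
Two-sided p-value ≈ 0.020
Since p ≈ 0.020 < α = 0.1, reject H0; the data support H1.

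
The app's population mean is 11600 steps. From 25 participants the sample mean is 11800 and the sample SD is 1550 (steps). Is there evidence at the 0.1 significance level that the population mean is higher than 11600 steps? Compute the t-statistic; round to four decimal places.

0.6452

H0: μ = 11600; H1: μ > 11600 (one-sample t-test, right-tailed).
t = (x̄ − μ₀)/(s/√n) = (11800 − 11600)/(1550/√25) = 0.6452
df = n − 1 = 24
p-value = P(T ≥ 0.6452) ≈ 0.2625
Since p ≈ 0.2625 > α = 0.1, fail to reject H0; the data do not provide sufficient evidence against H0.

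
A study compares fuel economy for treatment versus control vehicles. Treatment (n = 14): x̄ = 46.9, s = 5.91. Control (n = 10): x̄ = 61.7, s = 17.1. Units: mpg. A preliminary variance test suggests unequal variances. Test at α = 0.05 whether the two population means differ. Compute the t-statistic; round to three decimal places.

Let group 1 = treatment, group 2 = control. H0: μ_1 = μ_2; H1: μ_1 ≠ μ_2 (Welch's two-sample t-test, two-sided).
t = (x̄_1 − x̄_2)/√(s_1²/n_1 + s_2²/n_2) = (46.9 − 61.7)/√(5.91²/14 + 17.1²/10) = -2.627
Welch–Satterthwaite df ≈ 10.55
Two-sided p-value ≈ 0.0243
Since p ≈ 0.0243 < α = 0.05, reject H0; the data support H1.

-2.627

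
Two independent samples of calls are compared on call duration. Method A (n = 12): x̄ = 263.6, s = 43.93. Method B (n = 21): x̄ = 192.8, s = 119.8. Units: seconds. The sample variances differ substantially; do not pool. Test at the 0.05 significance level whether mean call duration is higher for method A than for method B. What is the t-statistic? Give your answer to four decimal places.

Let group 1 = method A, group 2 = method B. H0: μ_1 = μ_2; H1: μ_1 > μ_2 (Welch's two-sample t-test, right-tailed).
t = (x̄_1 − x̄_2)/√(s_1²/n_1 + s_2²/n_2) = (263.6 − 192.8)/√(43.93²/12 + 119.8²/21) = 2.4367
Welch–Satterthwaite df ≈ 27.73
p-value = P(T ≥ 2.4367) ≈ 0.0108
Since p ≈ 0.0108 < α = 0.05, reject H0; the evidence is statistically significant.

2.4367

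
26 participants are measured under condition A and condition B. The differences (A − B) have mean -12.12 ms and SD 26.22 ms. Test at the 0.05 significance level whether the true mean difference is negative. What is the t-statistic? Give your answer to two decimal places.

-2.36

H0: μ_d = 0; H1: μ_d < 0 (paired t-test on the differences, left-tailed).
t = d̄/(s_d/√n) = -12.12/(26.22/√26) = -2.36
df = n − 1 = 25
p-value = P(T ≤ -2.36) ≈ 0.0133
Since p ≈ 0.0133 < α = 0.05, reject H0; the data support H1.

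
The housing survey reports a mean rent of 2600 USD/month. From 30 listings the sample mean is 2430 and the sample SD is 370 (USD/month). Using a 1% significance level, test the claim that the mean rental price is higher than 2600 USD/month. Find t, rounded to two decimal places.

H0: μ = 2600; H1: μ > 2600 (one-sample t-test, right-tailed).
t = (x̄ − μ₀)/(s/√n) = (2430 − 2600)/(370/√30) = -2.52
df = n − 1 = 29
p-value = P(T ≥ -2.52) ≈ 0.9912
Since p ≈ 0.9912 > α = 0.01, fail to reject H0; the evidence is not statistically significant.

-2.52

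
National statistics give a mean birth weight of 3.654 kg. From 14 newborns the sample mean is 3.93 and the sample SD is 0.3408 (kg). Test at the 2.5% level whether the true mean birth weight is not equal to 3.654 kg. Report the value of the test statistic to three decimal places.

H0: μ = 3.654; H1: μ ≠ 3.654 (one-sample t-test, two-sided).
t = (x̄ − μ₀)/(s/√n) = (3.93 − 3.654)/(0.3408/√14) = 3.030
df = n − 1 = 13
Two-sided p-value ≈ 0.0097
Since p ≈ 0.0097 < α = 0.025, reject H0; the data support H1.

3.030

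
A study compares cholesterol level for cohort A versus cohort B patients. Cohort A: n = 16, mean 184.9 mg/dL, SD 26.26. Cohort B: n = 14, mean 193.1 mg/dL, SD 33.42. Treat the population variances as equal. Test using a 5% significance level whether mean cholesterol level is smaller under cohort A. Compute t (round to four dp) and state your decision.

t = -0.7519; fail to reject H0

Let group 1 = cohort A, group 2 = cohort B. H0: μ_1 = μ_2; H1: μ_1 < μ_2 (two-sample pooled-variance t-test, left-tailed).
s_p² = [(16−1)·26.26² + (14−1)·33.42²]/(16+14−2) = 887.981
t = (184.9 − 193.1)/√[887.981·(1/16 + 1/14)] = -0.7519
df = n₁ + n₂ − 2 = 28
p-value = P(T ≤ -0.7519) ≈ 0.229
Since p ≈ 0.229 > α = 0.05, fail to reject H0; the evidence is not statistically significant.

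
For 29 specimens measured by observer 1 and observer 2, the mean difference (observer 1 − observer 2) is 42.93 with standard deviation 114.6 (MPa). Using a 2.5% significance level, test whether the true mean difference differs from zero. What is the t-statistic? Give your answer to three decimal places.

H0: μ_d = 0; H1: μ_d ≠ 0 (paired t-test on the differences, two-sided).
t = d̄/(s_d/√n) = 42.93/(114.6/√29) = 2.017
df = n − 1 = 28
Two-sided p-value ≈ 0.053
Since p ≈ 0.053 > α = 0.025, fail to reject H0; the data do not provide sufficient evidence against H0.

2.017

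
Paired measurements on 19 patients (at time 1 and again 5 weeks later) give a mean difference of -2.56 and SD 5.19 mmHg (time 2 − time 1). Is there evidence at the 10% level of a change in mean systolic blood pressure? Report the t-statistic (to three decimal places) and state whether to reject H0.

H0: μ_d = 0; H1: μ_d ≠ 0 (paired t-test on the differences, two-sided).
t = d̄/(s_d/√n) = -2.56/(5.19/√19) = -2.150
df = n − 1 = 18
Two-sided p-value ≈ 0.045
Since p ≈ 0.045 < α = 0.1, reject H0; the data support H1.

t = -2.150; reject H0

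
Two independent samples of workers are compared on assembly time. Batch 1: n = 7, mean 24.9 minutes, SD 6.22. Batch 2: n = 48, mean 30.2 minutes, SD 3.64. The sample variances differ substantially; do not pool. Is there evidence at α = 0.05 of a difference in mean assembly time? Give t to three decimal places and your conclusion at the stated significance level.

Let group 1 = batch 1, group 2 = batch 2. H0: μ_1 = μ_2; H1: μ_1 ≠ μ_2 (Welch's two-sample t-test, two-sided).
t = (x̄_1 − x̄_2)/√(s_1²/n_1 + s_2²/n_2) = (24.9 − 30.2)/√(6.22²/7 + 3.64²/48) = -2.200
Welch–Satterthwaite df ≈ 6.61
Two-sided p-value ≈ 0.066
Since p ≈ 0.066 > α = 0.05, fail to reject H0; the evidence is not statistically significant.

t = -2.200; fail to reject H0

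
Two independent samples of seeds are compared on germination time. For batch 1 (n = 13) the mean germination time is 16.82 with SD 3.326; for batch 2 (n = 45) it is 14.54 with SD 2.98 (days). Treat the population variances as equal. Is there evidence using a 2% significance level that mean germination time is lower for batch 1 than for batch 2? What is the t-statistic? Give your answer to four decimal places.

2.3683

Let group 1 = batch 1, group 2 = batch 2. H0: μ_1 = μ_2; H1: μ_1 < μ_2 (two-sample pooled-variance t-test, left-tailed).
s_p² = [(13−1)·3.326² + (45−1)·2.98²]/(13+45−2) = 9.34794
t = (16.82 − 14.54)/√[9.34794·(1/13 + 1/45)] = 2.3683
df = n₁ + n₂ − 2 = 56
p-value = P(T ≤ 2.3683) ≈ 0.989
Since p ≈ 0.989 > α = 0.02, fail to reject H0; the data do not provide sufficient evidence against H0.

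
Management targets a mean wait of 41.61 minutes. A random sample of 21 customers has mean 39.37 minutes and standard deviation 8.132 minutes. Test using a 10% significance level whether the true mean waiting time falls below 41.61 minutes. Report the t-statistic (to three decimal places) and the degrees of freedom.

t = -1.262, df = 20

H0: μ = 41.61; H1: μ < 41.61 (one-sample t-test, left-tailed).
t = (x̄ − μ₀)/(s/√n) = (39.37 − 41.61)/(8.132/√21) = -1.262
df = n − 1 = 20
p-value = P(T ≤ -1.262) ≈ 0.1107
Since p ≈ 0.1107 > α = 0.1, fail to reject H0; the data do not provide sufficient evidence against H0.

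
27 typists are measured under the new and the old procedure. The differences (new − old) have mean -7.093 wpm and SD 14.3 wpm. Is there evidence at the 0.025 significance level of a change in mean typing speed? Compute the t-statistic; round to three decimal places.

-2.577

H0: μ_d = 0; H1: μ_d ≠ 0 (paired t-test on the differences, two-sided).
t = d̄/(s_d/√n) = -7.093/(14.3/√27) = -2.577
df = n − 1 = 26
Two-sided p-value ≈ 0.0160
Since p ≈ 0.0160 < α = 0.025, reject H0; the evidence is statistically significant.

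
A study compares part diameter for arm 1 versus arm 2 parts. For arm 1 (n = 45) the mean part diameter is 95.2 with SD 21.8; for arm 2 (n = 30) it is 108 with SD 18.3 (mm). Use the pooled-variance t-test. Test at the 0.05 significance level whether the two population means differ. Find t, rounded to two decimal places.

-2.65

Let group 1 = arm 1, group 2 = arm 2. H0: μ_1 = μ_2; H1: μ_1 ≠ μ_2 (two-sample pooled-variance t-test, two-sided).
s_p² = [(45−1)·21.8² + (30−1)·18.3²]/(45+30−2) = 419.485
t = (95.2 − 108)/√[419.485·(1/45 + 1/30)] = -2.65
df = n₁ + n₂ − 2 = 73
Two-sided p-value ≈ 0.010
Since p ≈ 0.010 < α = 0.05, reject H0; the evidence is statistically significant.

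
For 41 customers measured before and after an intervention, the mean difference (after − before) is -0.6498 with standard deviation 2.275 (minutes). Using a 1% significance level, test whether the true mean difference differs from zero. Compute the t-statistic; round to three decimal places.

-1.829

H0: μ_d = 0; H1: μ_d ≠ 0 (paired t-test on the differences, two-sided).
t = d̄/(s_d/√n) = -0.6498/(2.275/√41) = -1.829
df = n − 1 = 40
Two-sided p-value ≈ 0.075
Since p ≈ 0.075 > α = 0.01, fail to reject H0; the evidence is not statistically significant.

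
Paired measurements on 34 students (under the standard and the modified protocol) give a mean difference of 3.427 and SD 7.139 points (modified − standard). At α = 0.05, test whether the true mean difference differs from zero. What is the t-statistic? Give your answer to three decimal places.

2.799

H0: μ_d = 0; H1: μ_d ≠ 0 (paired t-test on the differences, two-sided).
t = d̄/(s_d/√n) = 3.427/(7.139/√34) = 2.799
df = n − 1 = 33
Two-sided p-value ≈ 0.0085
Since p ≈ 0.0085 < α = 0.05, reject H0; the data support H1.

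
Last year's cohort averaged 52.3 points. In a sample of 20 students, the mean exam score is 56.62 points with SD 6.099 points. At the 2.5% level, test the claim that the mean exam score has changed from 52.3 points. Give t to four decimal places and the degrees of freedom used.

t = 3.1677, df = 19

H0: μ = 52.3; H1: μ ≠ 52.3 (one-sample t-test, two-sided).
t = (x̄ − μ₀)/(s/√n) = (56.62 − 52.3)/(6.099/√20) = 3.1677
df = n − 1 = 19
Two-sided p-value ≈ 0.0051
Since p ≈ 0.0051 < α = 0.025, reject H0; the data support H1.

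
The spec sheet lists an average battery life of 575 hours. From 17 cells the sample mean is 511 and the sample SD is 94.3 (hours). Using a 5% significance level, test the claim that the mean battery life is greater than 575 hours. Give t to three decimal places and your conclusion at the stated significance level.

H0: μ = 575; H1: μ > 575 (one-sample t-test, right-tailed).
t = (x̄ − μ₀)/(s/√n) = (511 − 575)/(94.3/√17) = -2.798
df = n − 1 = 16
p-value = P(T ≥ -2.798) ≈ 0.994
Since p ≈ 0.994 > α = 0.05, fail to reject H0; the evidence is not statistically significant.

t = -2.798; fail to reject H0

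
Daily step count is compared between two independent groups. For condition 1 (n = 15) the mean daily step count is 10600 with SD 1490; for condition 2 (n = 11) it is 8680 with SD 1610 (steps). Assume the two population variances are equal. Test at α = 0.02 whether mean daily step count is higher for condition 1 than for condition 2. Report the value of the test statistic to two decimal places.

3.14

Let group 1 = condition 1, group 2 = condition 2. H0: μ_1 = μ_2; H1: μ_1 > μ_2 (two-sample pooled-variance t-test, right-tailed).
s_p² = [(15−1)·1490² + (11−1)·1610²]/(15+11−2) = 2375100
t = (10600 − 8680)/√[2375100·(1/15 + 1/11)] = 3.14
df = n₁ + n₂ − 2 = 24
p-value = P(T ≥ 3.14) ≈ 0.002
Since p ≈ 0.002 < α = 0.02, reject H0; the evidence is statistically significant.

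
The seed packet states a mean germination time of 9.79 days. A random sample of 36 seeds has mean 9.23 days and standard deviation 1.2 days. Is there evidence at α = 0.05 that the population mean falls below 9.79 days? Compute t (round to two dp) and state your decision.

H0: μ = 9.79; H1: μ < 9.79 (one-sample t-test, left-tailed).
t = (x̄ − μ₀)/(s/√n) = (9.23 − 9.79)/(1.2/√36) = -2.80
df = n − 1 = 35
p-value = P(T ≤ -2.80) ≈ 0.0041
Since p ≈ 0.0041 < α = 0.05, reject H0; the evidence is statistically significant.

t = -2.80; reject H0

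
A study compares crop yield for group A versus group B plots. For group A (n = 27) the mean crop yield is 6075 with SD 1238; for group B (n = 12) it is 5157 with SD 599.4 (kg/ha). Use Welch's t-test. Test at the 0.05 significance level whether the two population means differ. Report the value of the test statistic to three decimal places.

Let group 1 = group A, group 2 = group B. H0: μ_1 = μ_2; H1: μ_1 ≠ μ_2 (Welch's two-sample t-test, two-sided).
t = (x̄_1 − x̄_2)/√(s_1²/n_1 + s_2²/n_2) = (6075 − 5157)/√(1238²/27 + 599.4²/12) = 3.118
Welch–Satterthwaite df ≈ 36.60
Two-sided p-value ≈ 0.004
Since p ≈ 0.004 < α = 0.05, reject H0; the data support H1.

3.118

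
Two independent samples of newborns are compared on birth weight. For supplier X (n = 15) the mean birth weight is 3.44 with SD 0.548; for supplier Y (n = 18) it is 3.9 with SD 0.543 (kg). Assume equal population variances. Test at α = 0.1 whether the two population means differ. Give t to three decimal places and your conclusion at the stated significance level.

t = -2.413; reject H0

Let group 1 = supplier X, group 2 = supplier Y. H0: μ_1 = μ_2; H1: μ_1 ≠ μ_2 (two-sample pooled-variance t-test, two-sided).
s_p² = [(15−1)·0.548² + (18−1)·0.543²]/(15+18−2) = 0.297313
t = (3.44 − 3.9)/√[0.297313·(1/15 + 1/18)] = -2.413
df = n₁ + n₂ − 2 = 31
Two-sided p-value ≈ 0.0219
Since p ≈ 0.0219 < α = 0.1, reject H0; the evidence is statistically significant.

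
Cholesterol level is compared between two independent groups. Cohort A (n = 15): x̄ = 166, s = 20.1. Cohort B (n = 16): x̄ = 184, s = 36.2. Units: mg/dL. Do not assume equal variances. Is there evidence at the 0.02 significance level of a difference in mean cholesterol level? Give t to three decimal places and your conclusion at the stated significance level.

Let group 1 = cohort A, group 2 = cohort B. H0: μ_1 = μ_2; H1: μ_1 ≠ μ_2 (Welch's two-sample t-test, two-sided).
t = (x̄_1 − x̄_2)/√(s_1²/n_1 + s_2²/n_2) = (166 − 184)/√(20.1²/15 + 36.2²/16) = -1.725
Welch–Satterthwaite df ≈ 23.74
Two-sided p-value ≈ 0.0975
Since p ≈ 0.0975 > α = 0.02, fail to reject H0; the data do not provide sufficient evidence against H0.

t = -1.725; fail to reject H0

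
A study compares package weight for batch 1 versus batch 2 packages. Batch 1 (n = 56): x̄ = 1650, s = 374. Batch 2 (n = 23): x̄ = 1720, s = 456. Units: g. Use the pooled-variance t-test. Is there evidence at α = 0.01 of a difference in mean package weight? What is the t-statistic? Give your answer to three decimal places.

Let group 1 = batch 1, group 2 = batch 2. H0: μ_1 = μ_2; H1: μ_1 ≠ μ_2 (two-sample pooled-variance t-test, two-sided).
s_p² = [(56−1)·374² + (23−1)·456²]/(56+23−2) = 159322
t = (1650 − 1720)/√[159322·(1/56 + 1/23)] = -0.708
df = n₁ + n₂ − 2 = 77
Two-sided p-value ≈ 0.4810
Since p ≈ 0.4810 > α = 0.01, fail to reject H0; the evidence is not statistically significant.

-0.708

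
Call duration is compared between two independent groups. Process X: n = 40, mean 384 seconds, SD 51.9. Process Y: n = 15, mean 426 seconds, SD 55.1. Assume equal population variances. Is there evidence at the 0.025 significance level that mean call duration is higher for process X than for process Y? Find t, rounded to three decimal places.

-2.629

Let group 1 = process X, group 2 = process Y. H0: μ_1 = μ_2; H1: μ_1 > μ_2 (two-sample pooled-variance t-test, right-tailed).
s_p² = [(40−1)·51.9² + (15−1)·55.1²]/(40+15−2) = 2784.06
t = (384 − 426)/√[2784.06·(1/40 + 1/15)] = -2.629
df = n₁ + n₂ − 2 = 53
p-value = P(T ≥ -2.629) ≈ 0.9944
Since p ≈ 0.9944 > α = 0.025, fail to reject H0; the evidence is not statistically significant.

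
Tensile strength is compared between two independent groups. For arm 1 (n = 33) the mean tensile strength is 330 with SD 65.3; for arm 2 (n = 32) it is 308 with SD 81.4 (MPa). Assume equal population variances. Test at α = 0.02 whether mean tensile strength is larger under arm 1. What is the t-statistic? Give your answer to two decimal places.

1.20

Let group 1 = arm 1, group 2 = arm 2. H0: μ_1 = μ_2; H1: μ_1 > μ_2 (two-sample pooled-variance t-test, right-tailed).
s_p² = [(33−1)·65.3² + (32−1)·81.4²]/(33+32−2) = 5426.28
t = (330 − 308)/√[5426.28·(1/33 + 1/32)] = 1.20
df = n₁ + n₂ − 2 = 63
p-value = P(T ≥ 1.20) ≈ 0.117
Since p ≈ 0.117 > α = 0.02, fail to reject H0; the evidence is not statistically significant.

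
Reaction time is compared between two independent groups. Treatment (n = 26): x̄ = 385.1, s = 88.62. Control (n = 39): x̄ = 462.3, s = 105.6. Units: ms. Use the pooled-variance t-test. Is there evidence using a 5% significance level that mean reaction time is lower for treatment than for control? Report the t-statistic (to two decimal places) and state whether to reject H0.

Let group 1 = treatment, group 2 = control. H0: μ_1 = μ_2; H1: μ_1 < μ_2 (two-sample pooled-variance t-test, left-tailed).
s_p² = [(26−1)·88.62² + (39−1)·105.6²]/(26+39−2) = 9842.69
t = (385.1 − 462.3)/√[9842.69·(1/26 + 1/39)] = -3.07
df = n₁ + n₂ − 2 = 63
p-value = P(T ≤ -3.07) ≈ 0.0016
Since p ≈ 0.0016 < α = 0.05, reject H0; the evidence is statistically significant.

t = -3.07; reject H0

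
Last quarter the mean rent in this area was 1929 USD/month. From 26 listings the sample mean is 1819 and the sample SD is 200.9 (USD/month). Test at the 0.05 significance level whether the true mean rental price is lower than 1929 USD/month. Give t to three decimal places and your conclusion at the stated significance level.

H0: μ = 1929; H1: μ < 1929 (one-sample t-test, left-tailed).
t = (x̄ − μ₀)/(s/√n) = (1819 − 1929)/(200.9/√26) = -2.792
df = n − 1 = 25
p-value = P(T ≤ -2.792) ≈ 0.0049
Since p ≈ 0.0049 < α = 0.05, reject H0; the data support H1.

t = -2.792; reject H0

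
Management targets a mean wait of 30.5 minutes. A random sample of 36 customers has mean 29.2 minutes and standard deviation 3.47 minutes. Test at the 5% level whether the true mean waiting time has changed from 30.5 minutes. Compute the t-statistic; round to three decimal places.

-2.248

H0: μ = 30.5; H1: μ ≠ 30.5 (one-sample t-test, two-sided).
t = (x̄ − μ₀)/(s/√n) = (29.2 − 30.5)/(3.47/√36) = -2.248
df = n − 1 = 35
Two-sided p-value ≈ 0.0310
Since p ≈ 0.0310 < α = 0.05, reject H0; the data support H1.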